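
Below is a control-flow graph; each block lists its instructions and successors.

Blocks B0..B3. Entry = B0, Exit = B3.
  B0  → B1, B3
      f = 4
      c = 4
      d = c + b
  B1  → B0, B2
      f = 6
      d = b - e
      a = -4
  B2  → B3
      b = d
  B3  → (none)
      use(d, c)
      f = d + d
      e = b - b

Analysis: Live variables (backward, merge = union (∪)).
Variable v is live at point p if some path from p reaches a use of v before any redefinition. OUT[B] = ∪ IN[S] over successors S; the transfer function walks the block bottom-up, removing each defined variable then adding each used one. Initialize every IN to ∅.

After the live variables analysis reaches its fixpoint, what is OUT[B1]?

Answer: {b, c, d, e}

Trace:
Per-block solution:
  B0:   IN={b, e}   OUT={b, c, d, e}
  B1:   IN={b, c, e}   OUT={b, c, d, e}
  B2:   IN={c, d}   OUT={b, c, d}
  B3:   IN={b, c, d}   OUT={}

Merge at B1: OUT[B1] = IN[B0] ⊔ IN[B2] = {b, c, d, e}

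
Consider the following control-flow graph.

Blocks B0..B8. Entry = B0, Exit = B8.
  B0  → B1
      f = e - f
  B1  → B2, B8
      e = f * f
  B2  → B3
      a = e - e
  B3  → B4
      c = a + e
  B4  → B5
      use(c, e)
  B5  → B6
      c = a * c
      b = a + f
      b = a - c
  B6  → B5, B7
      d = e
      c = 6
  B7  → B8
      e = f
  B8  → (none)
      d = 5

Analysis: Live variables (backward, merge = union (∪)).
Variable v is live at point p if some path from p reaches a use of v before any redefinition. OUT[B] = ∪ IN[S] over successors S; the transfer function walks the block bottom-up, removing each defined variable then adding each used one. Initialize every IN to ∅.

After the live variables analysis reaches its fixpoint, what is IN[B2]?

Converged values:
  B0:  IN={e, f}  OUT={f}
  B1:  IN={f}  OUT={e, f}
  B2:  IN={e, f}  OUT={a, e, f}
  B3:  IN={a, e, f}  OUT={a, c, e, f}
  B4:  IN={a, c, e, f}  OUT={a, c, e, f}
  B5:  IN={a, c, e, f}  OUT={a, e, f}
  B6:  IN={a, e, f}  OUT={a, c, e, f}
  B7:  IN={f}  OUT={}
  B8:  IN={}  OUT={}

Merge at B2: OUT[B2] = IN[B3] = {a, e, f}
Applying B2's transfer function to that OUT value gives IN[B2] (row B2 above).

Answer: {e, f}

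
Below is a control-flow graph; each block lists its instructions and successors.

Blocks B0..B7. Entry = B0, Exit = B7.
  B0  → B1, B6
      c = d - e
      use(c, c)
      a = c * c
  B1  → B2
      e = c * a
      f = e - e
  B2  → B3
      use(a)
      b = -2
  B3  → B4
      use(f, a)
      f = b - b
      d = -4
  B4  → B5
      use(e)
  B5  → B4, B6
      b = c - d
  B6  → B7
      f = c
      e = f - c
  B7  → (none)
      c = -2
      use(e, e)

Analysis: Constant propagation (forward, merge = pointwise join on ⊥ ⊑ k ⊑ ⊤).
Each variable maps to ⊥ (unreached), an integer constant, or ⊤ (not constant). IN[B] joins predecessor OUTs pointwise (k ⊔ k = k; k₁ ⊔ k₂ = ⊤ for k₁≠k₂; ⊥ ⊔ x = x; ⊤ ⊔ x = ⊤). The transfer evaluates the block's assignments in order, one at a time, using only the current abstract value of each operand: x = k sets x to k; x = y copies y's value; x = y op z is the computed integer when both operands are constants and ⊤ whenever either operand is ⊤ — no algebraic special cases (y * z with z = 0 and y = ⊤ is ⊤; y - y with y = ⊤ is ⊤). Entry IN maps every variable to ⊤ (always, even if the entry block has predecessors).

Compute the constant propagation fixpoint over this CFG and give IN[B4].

Converged values:
  B0: | IN=(all ⊤) | OUT=(all ⊤)
  B1: | IN=(all ⊤) | OUT=(all ⊤)
  B2: | IN=(all ⊤) | OUT={b:-2; rest ⊤}
  B3: | IN={b:-2; rest ⊤} | OUT={b:-2, d:-4, f:0; rest ⊤}
  B4: | IN={d:-4, f:0; rest ⊤} | OUT={d:-4, f:0; rest ⊤}
  B5: | IN={d:-4, f:0; rest ⊤} | OUT={d:-4, f:0; rest ⊤}
  B6: | IN=(all ⊤) | OUT=(all ⊤)
  B7: | IN=(all ⊤) | OUT={c:-2; rest ⊤}

Merge at B4: IN[B4] = OUT[B3] ⊔ OUT[B5] = {a: ⊤, b: ⊤, c: ⊤, d: -4, e: ⊤, f: 0}

Answer: {a: ⊤, b: ⊤, c: ⊤, d: -4, e: ⊤, f: 0}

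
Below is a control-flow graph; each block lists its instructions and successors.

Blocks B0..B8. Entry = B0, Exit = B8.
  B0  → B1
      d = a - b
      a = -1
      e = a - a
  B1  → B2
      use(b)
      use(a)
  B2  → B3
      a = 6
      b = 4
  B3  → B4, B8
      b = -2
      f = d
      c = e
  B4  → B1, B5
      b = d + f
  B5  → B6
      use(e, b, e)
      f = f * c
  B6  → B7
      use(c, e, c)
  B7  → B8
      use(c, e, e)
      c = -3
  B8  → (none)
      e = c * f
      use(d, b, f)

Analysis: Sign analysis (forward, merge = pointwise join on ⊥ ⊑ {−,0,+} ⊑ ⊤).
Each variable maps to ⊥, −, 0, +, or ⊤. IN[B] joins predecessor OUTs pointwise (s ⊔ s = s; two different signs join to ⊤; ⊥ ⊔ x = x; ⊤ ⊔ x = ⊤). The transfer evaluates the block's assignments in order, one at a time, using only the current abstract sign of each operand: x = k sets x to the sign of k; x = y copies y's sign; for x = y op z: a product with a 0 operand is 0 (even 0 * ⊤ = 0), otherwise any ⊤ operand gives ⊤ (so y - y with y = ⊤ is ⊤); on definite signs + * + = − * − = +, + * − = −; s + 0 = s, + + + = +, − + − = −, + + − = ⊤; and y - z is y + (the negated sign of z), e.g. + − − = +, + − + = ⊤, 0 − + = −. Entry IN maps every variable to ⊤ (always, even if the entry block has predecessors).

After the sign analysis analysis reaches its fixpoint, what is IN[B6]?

Answer: {a: +, b: ⊤, c: ⊤, d: ⊤, e: ⊤, f: ⊤}

Derivation:
Converged values:
  B0:   IN=(all ⊤)   OUT={a:-; rest ⊤}
  B1:   IN=(all ⊤)   OUT=(all ⊤)
  B2:   IN=(all ⊤)   OUT={a:+, b:+; rest ⊤}
  B3:   IN={a:+, b:+; rest ⊤}   OUT={a:+, b:-; rest ⊤}
  B4:   IN={a:+, b:-; rest ⊤}   OUT={a:+; rest ⊤}
  B5:   IN={a:+; rest ⊤}   OUT={a:+; rest ⊤}
  B6:   IN={a:+; rest ⊤}   OUT={a:+; rest ⊤}
  B7:   IN={a:+; rest ⊤}   OUT={a:+, c:-; rest ⊤}
  B8:   IN={a:+; rest ⊤}   OUT={a:+; rest ⊤}

Merge at B6: IN[B6] = OUT[B5] = {a: +, b: ⊤, c: ⊤, d: ⊤, e: ⊤, f: ⊤}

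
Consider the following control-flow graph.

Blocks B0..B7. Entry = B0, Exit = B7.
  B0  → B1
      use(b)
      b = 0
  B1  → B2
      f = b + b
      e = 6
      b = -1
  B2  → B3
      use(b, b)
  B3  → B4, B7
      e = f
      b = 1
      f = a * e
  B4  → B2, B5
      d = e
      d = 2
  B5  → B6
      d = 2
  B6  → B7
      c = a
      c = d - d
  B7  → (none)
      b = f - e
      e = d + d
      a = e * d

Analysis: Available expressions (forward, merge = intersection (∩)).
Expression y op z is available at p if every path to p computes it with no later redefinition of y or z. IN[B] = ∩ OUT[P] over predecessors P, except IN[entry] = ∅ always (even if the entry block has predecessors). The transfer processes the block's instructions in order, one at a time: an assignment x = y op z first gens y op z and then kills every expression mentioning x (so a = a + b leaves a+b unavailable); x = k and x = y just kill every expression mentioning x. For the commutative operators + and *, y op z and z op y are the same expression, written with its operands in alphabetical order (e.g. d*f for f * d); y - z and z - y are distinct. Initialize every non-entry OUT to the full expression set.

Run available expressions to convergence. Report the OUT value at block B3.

Per-block solution:
  B0: | IN={} | OUT={}
  B1: | IN={} | OUT={}
  B2: | IN={} | OUT={}
  B3: | IN={} | OUT={a*e}
  B4: | IN={a*e} | OUT={a*e}
  B5: | IN={a*e} | OUT={a*e}
  B6: | IN={a*e} | OUT={a*e, d-d}
  B7: | IN={a*e} | OUT={d*e, d+d}

Merge at B3: IN[B3] = OUT[B2] = {}
Applying B3's transfer function to that IN value gives OUT[B3] (row B3 above).

Answer: {a*e}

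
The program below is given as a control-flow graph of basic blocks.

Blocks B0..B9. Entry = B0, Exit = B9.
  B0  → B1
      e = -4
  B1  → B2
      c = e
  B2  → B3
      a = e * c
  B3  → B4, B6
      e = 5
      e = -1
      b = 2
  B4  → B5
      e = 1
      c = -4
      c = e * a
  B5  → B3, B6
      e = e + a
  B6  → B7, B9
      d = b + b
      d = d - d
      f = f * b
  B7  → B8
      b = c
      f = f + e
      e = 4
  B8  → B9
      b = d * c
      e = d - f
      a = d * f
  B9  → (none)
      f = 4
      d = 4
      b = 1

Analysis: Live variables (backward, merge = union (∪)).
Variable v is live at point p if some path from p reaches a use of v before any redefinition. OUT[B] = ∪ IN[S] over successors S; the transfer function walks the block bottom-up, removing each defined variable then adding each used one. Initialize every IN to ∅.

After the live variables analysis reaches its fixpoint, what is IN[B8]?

Fixpoint table:
  B0: | IN={f} | OUT={e, f}
  B1: | IN={e, f} | OUT={c, e, f}
  B2: | IN={c, e, f} | OUT={a, c, f}
  B3: | IN={a, c, f} | OUT={a, b, c, e, f}
  B4: | IN={a, b, f} | OUT={a, b, c, e, f}
  B5: | IN={a, b, c, e, f} | OUT={a, b, c, e, f}
  B6: | IN={b, c, e, f} | OUT={c, d, e, f}
  B7: | IN={c, d, e, f} | OUT={c, d, f}
  B8: | IN={c, d, f} | OUT={}
  B9: | IN={} | OUT={}

Merge at B8: OUT[B8] = IN[B9] = {}
Applying B8's transfer function to that OUT value gives IN[B8] (row B8 above).

Answer: {c, d, f}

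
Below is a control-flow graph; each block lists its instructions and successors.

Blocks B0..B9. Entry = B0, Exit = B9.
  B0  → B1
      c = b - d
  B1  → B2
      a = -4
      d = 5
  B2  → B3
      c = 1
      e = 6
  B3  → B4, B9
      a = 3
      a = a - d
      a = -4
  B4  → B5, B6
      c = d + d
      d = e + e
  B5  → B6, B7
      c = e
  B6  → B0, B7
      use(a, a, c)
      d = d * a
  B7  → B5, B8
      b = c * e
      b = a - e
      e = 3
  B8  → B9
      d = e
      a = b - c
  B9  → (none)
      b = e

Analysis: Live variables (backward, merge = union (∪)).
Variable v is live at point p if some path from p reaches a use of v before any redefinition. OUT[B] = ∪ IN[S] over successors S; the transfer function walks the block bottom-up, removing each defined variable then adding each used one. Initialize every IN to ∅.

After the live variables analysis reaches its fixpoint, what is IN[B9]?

Answer: {e}

Trace:
Per-block solution:
  B0:  IN={b, d}  OUT={b}
  B1:  IN={b}  OUT={b, d}
  B2:  IN={b, d}  OUT={b, d, e}
  B3:  IN={b, d, e}  OUT={a, b, d, e}
  B4:  IN={a, b, d, e}  OUT={a, b, c, d, e}
  B5:  IN={a, b, d, e}  OUT={a, b, c, d, e}
  B6:  IN={a, b, c, d, e}  OUT={a, b, c, d, e}
  B7:  IN={a, c, d, e}  OUT={a, b, c, d, e}
  B8:  IN={b, c, e}  OUT={e}
  B9:  IN={e}  OUT={}

B9 is the boundary node: OUT[B9] = {}
Applying B9's transfer function to that OUT value gives IN[B9] (row B9 above).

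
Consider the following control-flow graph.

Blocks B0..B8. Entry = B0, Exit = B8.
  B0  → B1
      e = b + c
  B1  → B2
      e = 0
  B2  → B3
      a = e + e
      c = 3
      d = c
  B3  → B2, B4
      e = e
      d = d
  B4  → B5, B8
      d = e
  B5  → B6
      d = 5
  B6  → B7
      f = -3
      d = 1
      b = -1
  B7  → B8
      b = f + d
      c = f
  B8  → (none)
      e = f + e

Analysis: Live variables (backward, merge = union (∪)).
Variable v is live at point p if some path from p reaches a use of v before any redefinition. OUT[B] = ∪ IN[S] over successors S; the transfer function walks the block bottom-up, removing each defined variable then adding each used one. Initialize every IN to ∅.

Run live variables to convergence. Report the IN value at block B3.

Answer: {d, e, f}

Trace:
Fixpoint table:
  B0:   IN={b, c, f}   OUT={f}
  B1:   IN={f}   OUT={e, f}
  B2:   IN={e, f}   OUT={d, e, f}
  B3:   IN={d, e, f}   OUT={e, f}
  B4:   IN={e, f}   OUT={e, f}
  B5:   IN={e}   OUT={e}
  B6:   IN={e}   OUT={d, e, f}
  B7:   IN={d, e, f}   OUT={e, f}
  B8:   IN={e, f}   OUT={}

Merge at B3: OUT[B3] = IN[B2] ⊔ IN[B4] = {e, f}
Applying B3's transfer function to that OUT value gives IN[B3] (row B3 above).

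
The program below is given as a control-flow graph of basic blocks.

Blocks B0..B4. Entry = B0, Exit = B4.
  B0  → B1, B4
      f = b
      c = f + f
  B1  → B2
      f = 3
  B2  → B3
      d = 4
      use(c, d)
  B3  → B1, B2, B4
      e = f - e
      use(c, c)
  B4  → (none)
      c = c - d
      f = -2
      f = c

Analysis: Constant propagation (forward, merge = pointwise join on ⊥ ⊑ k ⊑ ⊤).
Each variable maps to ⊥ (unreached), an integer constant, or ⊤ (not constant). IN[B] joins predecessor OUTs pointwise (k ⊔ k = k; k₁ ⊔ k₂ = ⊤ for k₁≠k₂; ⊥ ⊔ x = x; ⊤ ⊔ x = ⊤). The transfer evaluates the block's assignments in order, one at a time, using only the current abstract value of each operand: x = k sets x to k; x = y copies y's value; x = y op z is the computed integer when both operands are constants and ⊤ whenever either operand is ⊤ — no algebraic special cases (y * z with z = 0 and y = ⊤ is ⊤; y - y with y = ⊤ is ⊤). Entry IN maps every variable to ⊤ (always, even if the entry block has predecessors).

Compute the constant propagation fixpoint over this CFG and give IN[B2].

Per-block solution:
  B0:  IN=(all ⊤)  OUT=(all ⊤)
  B1:  IN=(all ⊤)  OUT={f:3; rest ⊤}
  B2:  IN={f:3; rest ⊤}  OUT={d:4, f:3; rest ⊤}
  B3:  IN={d:4, f:3; rest ⊤}  OUT={d:4, f:3; rest ⊤}
  B4:  IN=(all ⊤)  OUT=(all ⊤)

Merge at B2: IN[B2] = OUT[B1] ⊔ OUT[B3] = {a: ⊤, b: ⊤, c: ⊤, d: ⊤, e: ⊤, f: 3}

Answer: {a: ⊤, b: ⊤, c: ⊤, d: ⊤, e: ⊤, f: 3}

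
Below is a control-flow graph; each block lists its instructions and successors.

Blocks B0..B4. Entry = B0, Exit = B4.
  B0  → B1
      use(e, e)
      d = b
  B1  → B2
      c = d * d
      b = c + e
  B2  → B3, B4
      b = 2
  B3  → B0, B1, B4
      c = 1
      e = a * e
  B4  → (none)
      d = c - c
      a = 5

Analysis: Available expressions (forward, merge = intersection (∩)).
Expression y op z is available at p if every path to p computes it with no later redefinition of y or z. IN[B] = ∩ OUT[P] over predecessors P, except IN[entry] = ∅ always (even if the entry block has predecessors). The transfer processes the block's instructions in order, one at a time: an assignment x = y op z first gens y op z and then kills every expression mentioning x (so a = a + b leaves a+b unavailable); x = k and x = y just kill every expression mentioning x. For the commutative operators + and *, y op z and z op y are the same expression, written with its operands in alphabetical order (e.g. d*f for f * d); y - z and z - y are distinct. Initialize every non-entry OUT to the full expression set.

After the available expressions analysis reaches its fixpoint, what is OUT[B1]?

Answer: {c+e, d*d}

Trace:
Converged values:
  B0:  IN={}  OUT={}
  B1:  IN={}  OUT={c+e, d*d}
  B2:  IN={c+e, d*d}  OUT={c+e, d*d}
  B3:  IN={c+e, d*d}  OUT={d*d}
  B4:  IN={d*d}  OUT={c-c}

Merge at B1: IN[B1] = OUT[B0] ∩ OUT[B3] = {}
Applying B1's transfer function to that IN value gives OUT[B1] (row B1 above).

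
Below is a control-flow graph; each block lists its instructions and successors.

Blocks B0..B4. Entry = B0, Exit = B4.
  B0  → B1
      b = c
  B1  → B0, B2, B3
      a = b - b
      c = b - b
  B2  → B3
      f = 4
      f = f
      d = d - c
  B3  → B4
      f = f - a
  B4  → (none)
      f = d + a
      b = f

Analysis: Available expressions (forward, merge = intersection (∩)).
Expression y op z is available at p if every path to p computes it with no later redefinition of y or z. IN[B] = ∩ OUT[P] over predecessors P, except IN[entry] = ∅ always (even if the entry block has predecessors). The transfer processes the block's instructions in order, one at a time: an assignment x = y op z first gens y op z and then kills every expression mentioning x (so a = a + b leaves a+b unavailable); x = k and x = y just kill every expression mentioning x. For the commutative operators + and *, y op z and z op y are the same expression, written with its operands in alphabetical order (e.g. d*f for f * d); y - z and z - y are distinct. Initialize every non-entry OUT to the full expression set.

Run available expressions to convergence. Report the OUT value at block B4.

Answer: {a+d}

Derivation:
Per-block solution:
  B0:   IN={}   OUT={}
  B1:   IN={}   OUT={b-b}
  B2:   IN={b-b}   OUT={b-b}
  B3:   IN={b-b}   OUT={b-b}
  B4:   IN={b-b}   OUT={a+d}

Merge at B4: IN[B4] = OUT[B3] = {b-b}
Applying B4's transfer function to that IN value gives OUT[B4] (row B4 above).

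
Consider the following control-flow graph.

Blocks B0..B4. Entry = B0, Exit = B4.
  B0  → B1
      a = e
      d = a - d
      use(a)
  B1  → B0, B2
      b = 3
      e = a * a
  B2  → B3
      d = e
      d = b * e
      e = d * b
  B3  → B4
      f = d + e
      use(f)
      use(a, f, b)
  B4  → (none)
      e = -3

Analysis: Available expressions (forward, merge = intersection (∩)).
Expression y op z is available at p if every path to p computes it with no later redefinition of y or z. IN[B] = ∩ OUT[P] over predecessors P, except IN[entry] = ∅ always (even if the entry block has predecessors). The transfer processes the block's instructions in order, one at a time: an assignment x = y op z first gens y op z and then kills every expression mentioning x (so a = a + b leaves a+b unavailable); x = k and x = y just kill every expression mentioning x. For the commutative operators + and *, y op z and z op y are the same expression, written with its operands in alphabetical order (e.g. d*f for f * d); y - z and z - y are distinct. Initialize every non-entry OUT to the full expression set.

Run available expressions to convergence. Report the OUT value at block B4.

Fixpoint table:
  B0: | IN={} | OUT={}
  B1: | IN={} | OUT={a*a}
  B2: | IN={a*a} | OUT={a*a, b*d}
  B3: | IN={a*a, b*d} | OUT={a*a, b*d, d+e}
  B4: | IN={a*a, b*d, d+e} | OUT={a*a, b*d}

Merge at B4: IN[B4] = OUT[B3] = {a*a, b*d, d+e}
Applying B4's transfer function to that IN value gives OUT[B4] (row B4 above).

Answer: {a*a, b*d}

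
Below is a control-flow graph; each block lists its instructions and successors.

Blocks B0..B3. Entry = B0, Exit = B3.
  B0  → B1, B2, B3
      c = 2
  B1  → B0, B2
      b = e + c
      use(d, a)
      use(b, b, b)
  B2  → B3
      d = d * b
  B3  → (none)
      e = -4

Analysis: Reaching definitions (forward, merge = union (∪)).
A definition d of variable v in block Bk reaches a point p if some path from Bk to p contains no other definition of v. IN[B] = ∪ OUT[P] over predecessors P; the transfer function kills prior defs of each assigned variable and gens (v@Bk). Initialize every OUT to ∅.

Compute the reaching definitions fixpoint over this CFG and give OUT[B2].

Per-block solution:
  B0:   IN={b@B1, c@B0}   OUT={b@B1, c@B0}
  B1:   IN={b@B1, c@B0}   OUT={b@B1, c@B0}
  B2:   IN={b@B1, c@B0}   OUT={b@B1, c@B0, d@B2}
  B3:   IN={b@B1, c@B0, d@B2}   OUT={b@B1, c@B0, d@B2, e@B3}

Merge at B2: IN[B2] = OUT[B0] ⊔ OUT[B1] = {b@B1, c@B0}
Applying B2's transfer function to that IN value gives OUT[B2] (row B2 above).

Answer: {b@B1, c@B0, d@B2}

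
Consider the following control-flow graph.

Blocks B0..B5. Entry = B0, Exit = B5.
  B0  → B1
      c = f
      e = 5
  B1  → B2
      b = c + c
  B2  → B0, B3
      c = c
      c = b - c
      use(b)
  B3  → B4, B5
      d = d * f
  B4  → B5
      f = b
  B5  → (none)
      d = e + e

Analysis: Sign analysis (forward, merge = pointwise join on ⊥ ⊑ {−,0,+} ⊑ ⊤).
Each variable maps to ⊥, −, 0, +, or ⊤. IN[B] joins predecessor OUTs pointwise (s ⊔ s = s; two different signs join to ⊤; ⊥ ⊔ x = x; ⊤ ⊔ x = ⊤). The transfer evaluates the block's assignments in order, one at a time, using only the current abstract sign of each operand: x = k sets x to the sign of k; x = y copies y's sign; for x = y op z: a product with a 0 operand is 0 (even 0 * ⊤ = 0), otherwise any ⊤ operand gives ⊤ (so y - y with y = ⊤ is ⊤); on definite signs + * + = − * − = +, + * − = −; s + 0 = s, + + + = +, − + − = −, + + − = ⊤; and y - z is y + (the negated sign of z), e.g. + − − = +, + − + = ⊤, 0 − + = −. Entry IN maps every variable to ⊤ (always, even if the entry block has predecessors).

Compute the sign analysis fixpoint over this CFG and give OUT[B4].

Per-block solution:
  B0:  IN=(all ⊤)  OUT={e:+; rest ⊤}
  B1:  IN={e:+; rest ⊤}  OUT={e:+; rest ⊤}
  B2:  IN={e:+; rest ⊤}  OUT={e:+; rest ⊤}
  B3:  IN={e:+; rest ⊤}  OUT={e:+; rest ⊤}
  B4:  IN={e:+; rest ⊤}  OUT={e:+; rest ⊤}
  B5:  IN={e:+; rest ⊤}  OUT={d:+, e:+; rest ⊤}

Merge at B4: IN[B4] = OUT[B3] = {a: ⊤, b: ⊤, c: ⊤, d: ⊤, e: +, f: ⊤}
Applying B4's transfer function to that IN value gives OUT[B4] (row B4 above).

Answer: {a: ⊤, b: ⊤, c: ⊤, d: ⊤, e: +, f: ⊤}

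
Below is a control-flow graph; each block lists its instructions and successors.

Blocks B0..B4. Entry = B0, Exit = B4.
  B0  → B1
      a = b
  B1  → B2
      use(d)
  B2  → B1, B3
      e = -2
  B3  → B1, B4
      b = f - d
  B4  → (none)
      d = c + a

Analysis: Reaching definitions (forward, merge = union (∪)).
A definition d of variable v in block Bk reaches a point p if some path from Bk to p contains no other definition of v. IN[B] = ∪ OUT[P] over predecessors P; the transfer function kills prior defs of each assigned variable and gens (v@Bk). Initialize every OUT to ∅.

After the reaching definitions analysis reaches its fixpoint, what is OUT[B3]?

Converged values:
  B0: | IN={} | OUT={a@B0}
  B1: | IN={a@B0, b@B3, e@B2} | OUT={a@B0, b@B3, e@B2}
  B2: | IN={a@B0, b@B3, e@B2} | OUT={a@B0, b@B3, e@B2}
  B3: | IN={a@B0, b@B3, e@B2} | OUT={a@B0, b@B3, e@B2}
  B4: | IN={a@B0, b@B3, e@B2} | OUT={a@B0, b@B3, d@B4, e@B2}

Merge at B3: IN[B3] = OUT[B2] = {a@B0, b@B3, e@B2}
Applying B3's transfer function to that IN value gives OUT[B3] (row B3 above).

Answer: {a@B0, b@B3, e@B2}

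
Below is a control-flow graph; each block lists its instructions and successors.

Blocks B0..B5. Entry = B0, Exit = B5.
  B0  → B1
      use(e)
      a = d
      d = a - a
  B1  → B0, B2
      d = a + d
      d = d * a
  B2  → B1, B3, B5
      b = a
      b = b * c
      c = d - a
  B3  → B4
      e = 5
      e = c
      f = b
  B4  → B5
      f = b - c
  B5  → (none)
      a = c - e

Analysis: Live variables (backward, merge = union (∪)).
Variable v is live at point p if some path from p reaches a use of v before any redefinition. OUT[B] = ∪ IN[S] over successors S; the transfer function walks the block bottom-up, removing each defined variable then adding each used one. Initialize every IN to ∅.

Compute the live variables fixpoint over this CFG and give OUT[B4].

Answer: {c, e}

Trace:
Converged values:
  B0:  IN={c, d, e}  OUT={a, c, d, e}
  B1:  IN={a, c, d, e}  OUT={a, c, d, e}
  B2:  IN={a, c, d, e}  OUT={a, b, c, d, e}
  B3:  IN={b, c}  OUT={b, c, e}
  B4:  IN={b, c, e}  OUT={c, e}
  B5:  IN={c, e}  OUT={}

Merge at B4: OUT[B4] = IN[B5] = {c, e}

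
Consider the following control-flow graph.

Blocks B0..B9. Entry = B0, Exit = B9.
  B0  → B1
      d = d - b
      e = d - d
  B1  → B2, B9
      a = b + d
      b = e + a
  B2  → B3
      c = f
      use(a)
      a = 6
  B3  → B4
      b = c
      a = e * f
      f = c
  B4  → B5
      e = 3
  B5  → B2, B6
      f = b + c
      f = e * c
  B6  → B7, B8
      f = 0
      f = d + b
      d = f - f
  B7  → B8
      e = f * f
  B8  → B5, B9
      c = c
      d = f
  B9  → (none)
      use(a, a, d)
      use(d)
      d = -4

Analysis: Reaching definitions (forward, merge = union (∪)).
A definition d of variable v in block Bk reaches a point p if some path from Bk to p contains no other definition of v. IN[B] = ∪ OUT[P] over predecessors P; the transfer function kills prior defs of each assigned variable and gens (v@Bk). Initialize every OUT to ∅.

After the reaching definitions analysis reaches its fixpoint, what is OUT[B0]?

Fixpoint table:
  B0:  IN={}  OUT={d@B0, e@B0}
  B1:  IN={d@B0, e@B0}  OUT={a@B1, b@B1, d@B0, e@B0}
  B2:  IN={a@B1, a@B3, b@B1, b@B3, c@B2, c@B8, d@B0, d@B8, e@B0, e@B4, e@B7, f@B5}  OUT={a@B2, b@B1, b@B3, c@B2, d@B0, d@B8, e@B0, e@B4, e@B7, f@B5}
  B3:  IN={a@B2, b@B1, b@B3, c@B2, d@B0, d@B8, e@B0, e@B4, e@B7, f@B5}  OUT={a@B3, b@B3, c@B2, d@B0, d@B8, e@B0, e@B4, e@B7, f@B3}
  B4:  IN={a@B3, b@B3, c@B2, d@B0, d@B8, e@B0, e@B4, e@B7, f@B3}  OUT={a@B3, b@B3, c@B2, d@B0, d@B8, e@B4, f@B3}
  B5:  IN={a@B3, b@B3, c@B2, c@B8, d@B0, d@B8, e@B4, e@B7, f@B3, f@B6}  OUT={a@B3, b@B3, c@B2, c@B8, d@B0, d@B8, e@B4, e@B7, f@B5}
  B6:  IN={a@B3, b@B3, c@B2, c@B8, d@B0, d@B8, e@B4, e@B7, f@B5}  OUT={a@B3, b@B3, c@B2, c@B8, d@B6, e@B4, e@B7, f@B6}
  B7:  IN={a@B3, b@B3, c@B2, c@B8, d@B6, e@B4, e@B7, f@B6}  OUT={a@B3, b@B3, c@B2, c@B8, d@B6, e@B7, f@B6}
  B8:  IN={a@B3, b@B3, c@B2, c@B8, d@B6, e@B4, e@B7, f@B6}  OUT={a@B3, b@B3, c@B8, d@B8, e@B4, e@B7, f@B6}
  B9:  IN={a@B1, a@B3, b@B1, b@B3, c@B8, d@B0, d@B8, e@B0, e@B4, e@B7, f@B6}  OUT={a@B1, a@B3, b@B1, b@B3, c@B8, d@B9, e@B0, e@B4, e@B7, f@B6}

B0 is the boundary node: IN[B0] = {}
Applying B0's transfer function to that IN value gives OUT[B0] (row B0 above).

Answer: {d@B0, e@B0}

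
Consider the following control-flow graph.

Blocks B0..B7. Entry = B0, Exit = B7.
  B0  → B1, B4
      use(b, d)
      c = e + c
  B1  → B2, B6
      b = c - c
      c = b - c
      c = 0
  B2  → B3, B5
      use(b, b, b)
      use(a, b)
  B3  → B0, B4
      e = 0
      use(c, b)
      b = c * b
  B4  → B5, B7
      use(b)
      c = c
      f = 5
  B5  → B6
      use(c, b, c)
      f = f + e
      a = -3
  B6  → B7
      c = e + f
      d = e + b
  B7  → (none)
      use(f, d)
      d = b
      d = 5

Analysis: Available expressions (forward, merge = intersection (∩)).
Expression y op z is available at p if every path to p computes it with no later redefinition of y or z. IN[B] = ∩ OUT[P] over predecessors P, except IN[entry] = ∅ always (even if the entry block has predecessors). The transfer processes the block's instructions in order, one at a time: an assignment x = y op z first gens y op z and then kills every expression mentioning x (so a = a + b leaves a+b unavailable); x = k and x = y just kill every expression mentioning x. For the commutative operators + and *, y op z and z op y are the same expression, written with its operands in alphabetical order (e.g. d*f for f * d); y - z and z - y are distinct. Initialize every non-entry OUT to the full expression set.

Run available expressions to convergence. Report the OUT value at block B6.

Fixpoint table:
  B0:  IN={}  OUT={}
  B1:  IN={}  OUT={}
  B2:  IN={}  OUT={}
  B3:  IN={}  OUT={}
  B4:  IN={}  OUT={}
  B5:  IN={}  OUT={}
  B6:  IN={}  OUT={b+e, e+f}
  B7:  IN={}  OUT={}

Merge at B6: IN[B6] = OUT[B1] ∩ OUT[B5] = {}
Applying B6's transfer function to that IN value gives OUT[B6] (row B6 above).

Answer: {b+e, e+f}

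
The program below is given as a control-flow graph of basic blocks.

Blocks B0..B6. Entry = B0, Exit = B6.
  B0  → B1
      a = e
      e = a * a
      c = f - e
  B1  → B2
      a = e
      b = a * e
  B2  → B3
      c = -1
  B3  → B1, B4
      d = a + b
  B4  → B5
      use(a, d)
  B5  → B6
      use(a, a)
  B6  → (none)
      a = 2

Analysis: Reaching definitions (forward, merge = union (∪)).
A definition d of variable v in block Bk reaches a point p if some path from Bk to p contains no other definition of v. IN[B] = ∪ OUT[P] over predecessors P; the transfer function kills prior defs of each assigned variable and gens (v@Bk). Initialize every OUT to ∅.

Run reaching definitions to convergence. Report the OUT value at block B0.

Answer: {a@B0, c@B0, e@B0}

Derivation:
Fixpoint table:
  B0: | IN={} | OUT={a@B0, c@B0, e@B0}
  B1: | IN={a@B0, a@B1, b@B1, c@B0, c@B2, d@B3, e@B0} | OUT={a@B1, b@B1, c@B0, c@B2, d@B3, e@B0}
  B2: | IN={a@B1, b@B1, c@B0, c@B2, d@B3, e@B0} | OUT={a@B1, b@B1, c@B2, d@B3, e@B0}
  B3: | IN={a@B1, b@B1, c@B2, d@B3, e@B0} | OUT={a@B1, b@B1, c@B2, d@B3, e@B0}
  B4: | IN={a@B1, b@B1, c@B2, d@B3, e@B0} | OUT={a@B1, b@B1, c@B2, d@B3, e@B0}
  B5: | IN={a@B1, b@B1, c@B2, d@B3, e@B0} | OUT={a@B1, b@B1, c@B2, d@B3, e@B0}
  B6: | IN={a@B1, b@B1, c@B2, d@B3, e@B0} | OUT={a@B6, b@B1, c@B2, d@B3, e@B0}

B0 is the boundary node: IN[B0] = {}
Applying B0's transfer function to that IN value gives OUT[B0] (row B0 above).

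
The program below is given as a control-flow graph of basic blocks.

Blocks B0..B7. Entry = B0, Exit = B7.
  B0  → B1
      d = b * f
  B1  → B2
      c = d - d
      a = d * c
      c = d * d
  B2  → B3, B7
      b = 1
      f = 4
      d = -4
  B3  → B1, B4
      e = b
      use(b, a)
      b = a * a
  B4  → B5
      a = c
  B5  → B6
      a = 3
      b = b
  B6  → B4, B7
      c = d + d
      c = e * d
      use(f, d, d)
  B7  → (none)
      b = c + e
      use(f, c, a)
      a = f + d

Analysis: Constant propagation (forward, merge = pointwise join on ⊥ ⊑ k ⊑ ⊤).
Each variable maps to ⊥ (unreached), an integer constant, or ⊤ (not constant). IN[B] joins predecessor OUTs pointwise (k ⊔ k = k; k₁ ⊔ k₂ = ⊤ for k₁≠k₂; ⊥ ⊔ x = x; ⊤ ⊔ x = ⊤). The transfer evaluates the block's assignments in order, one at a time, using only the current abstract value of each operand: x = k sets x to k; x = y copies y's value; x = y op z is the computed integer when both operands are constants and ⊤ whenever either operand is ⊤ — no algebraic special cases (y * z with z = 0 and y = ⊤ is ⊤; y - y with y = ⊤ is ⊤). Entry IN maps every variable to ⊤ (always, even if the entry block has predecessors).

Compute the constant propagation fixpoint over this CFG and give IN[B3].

Answer: {a: ⊤, b: 1, c: ⊤, d: -4, e: ⊤, f: 4}

Working:
Converged values:
  B0:  IN=(all ⊤)  OUT=(all ⊤)
  B1:  IN=(all ⊤)  OUT=(all ⊤)
  B2:  IN=(all ⊤)  OUT={b:1, d:-4, f:4; rest ⊤}
  B3:  IN={b:1, d:-4, f:4; rest ⊤}  OUT={d:-4, e:1, f:4; rest ⊤}
  B4:  IN={d:-4, e:1, f:4; rest ⊤}  OUT={d:-4, e:1, f:4; rest ⊤}
  B5:  IN={d:-4, e:1, f:4; rest ⊤}  OUT={a:3, d:-4, e:1, f:4; rest ⊤}
  B6:  IN={a:3, d:-4, e:1, f:4; rest ⊤}  OUT={a:3, c:-4, d:-4, e:1, f:4; rest ⊤}
  B7:  IN={d:-4, f:4; rest ⊤}  OUT={a:0, d:-4, f:4; rest ⊤}

Merge at B3: IN[B3] = OUT[B2] = {a: ⊤, b: 1, c: ⊤, d: -4, e: ⊤, f: 4}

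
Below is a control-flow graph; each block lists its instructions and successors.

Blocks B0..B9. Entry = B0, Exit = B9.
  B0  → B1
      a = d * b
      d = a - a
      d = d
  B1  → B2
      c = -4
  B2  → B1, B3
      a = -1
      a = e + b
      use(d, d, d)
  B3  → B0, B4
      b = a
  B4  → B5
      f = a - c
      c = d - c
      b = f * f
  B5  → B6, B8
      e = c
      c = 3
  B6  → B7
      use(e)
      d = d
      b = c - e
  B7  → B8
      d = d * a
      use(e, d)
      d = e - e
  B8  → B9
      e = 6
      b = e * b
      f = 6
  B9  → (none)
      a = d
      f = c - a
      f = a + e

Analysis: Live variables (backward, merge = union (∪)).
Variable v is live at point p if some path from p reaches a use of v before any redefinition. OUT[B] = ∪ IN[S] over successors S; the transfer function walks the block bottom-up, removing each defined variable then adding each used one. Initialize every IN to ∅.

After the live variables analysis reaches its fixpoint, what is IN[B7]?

Per-block solution:
  B0: | IN={b, d, e} | OUT={b, d, e}
  B1: | IN={b, d, e} | OUT={b, c, d, e}
  B2: | IN={b, c, d, e} | OUT={a, b, c, d, e}
  B3: | IN={a, c, d, e} | OUT={a, b, c, d, e}
  B4: | IN={a, c, d} | OUT={a, b, c, d}
  B5: | IN={a, b, c, d} | OUT={a, b, c, d, e}
  B6: | IN={a, c, d, e} | OUT={a, b, c, d, e}
  B7: | IN={a, b, c, d, e} | OUT={b, c, d}
  B8: | IN={b, c, d} | OUT={c, d, e}
  B9: | IN={c, d, e} | OUT={}

Merge at B7: OUT[B7] = IN[B8] = {b, c, d}
Applying B7's transfer function to that OUT value gives IN[B7] (row B7 above).

Answer: {a, b, c, d, e}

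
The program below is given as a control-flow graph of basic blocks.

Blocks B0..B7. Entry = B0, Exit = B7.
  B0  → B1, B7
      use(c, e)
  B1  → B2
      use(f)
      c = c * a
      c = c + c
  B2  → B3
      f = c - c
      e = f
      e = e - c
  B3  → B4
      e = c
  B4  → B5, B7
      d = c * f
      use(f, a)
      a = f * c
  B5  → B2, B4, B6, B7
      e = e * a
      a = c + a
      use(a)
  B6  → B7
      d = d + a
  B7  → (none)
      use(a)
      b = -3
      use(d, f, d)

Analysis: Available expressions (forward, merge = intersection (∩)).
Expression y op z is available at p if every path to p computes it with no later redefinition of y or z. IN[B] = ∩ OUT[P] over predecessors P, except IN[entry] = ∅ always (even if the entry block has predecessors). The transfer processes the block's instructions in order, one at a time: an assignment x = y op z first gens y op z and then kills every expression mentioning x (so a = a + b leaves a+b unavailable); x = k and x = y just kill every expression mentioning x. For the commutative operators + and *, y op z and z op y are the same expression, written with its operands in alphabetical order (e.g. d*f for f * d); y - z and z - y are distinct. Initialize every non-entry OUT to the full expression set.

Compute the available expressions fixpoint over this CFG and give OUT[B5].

Per-block solution:
  B0:  IN={}  OUT={}
  B1:  IN={}  OUT={}
  B2:  IN={}  OUT={c-c}
  B3:  IN={c-c}  OUT={c-c}
  B4:  IN={c-c}  OUT={c*f, c-c}
  B5:  IN={c*f, c-c}  OUT={c*f, c-c}
  B6:  IN={c*f, c-c}  OUT={c*f, c-c}
  B7:  IN={}  OUT={}

Merge at B5: IN[B5] = OUT[B4] = {c*f, c-c}
Applying B5's transfer function to that IN value gives OUT[B5] (row B5 above).

Answer: {c*f, c-c}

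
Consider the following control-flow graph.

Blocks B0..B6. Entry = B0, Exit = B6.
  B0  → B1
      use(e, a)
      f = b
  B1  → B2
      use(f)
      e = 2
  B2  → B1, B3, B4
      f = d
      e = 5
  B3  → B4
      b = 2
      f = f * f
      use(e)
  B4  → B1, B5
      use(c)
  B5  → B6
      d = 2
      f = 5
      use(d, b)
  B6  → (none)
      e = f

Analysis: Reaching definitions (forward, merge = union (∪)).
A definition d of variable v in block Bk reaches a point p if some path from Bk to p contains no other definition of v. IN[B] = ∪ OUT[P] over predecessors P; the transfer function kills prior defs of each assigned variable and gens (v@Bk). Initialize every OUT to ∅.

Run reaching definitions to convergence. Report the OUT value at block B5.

Fixpoint table:
  B0: | IN={} | OUT={f@B0}
  B1: | IN={b@B3, e@B2, f@B0, f@B2, f@B3} | OUT={b@B3, e@B1, f@B0, f@B2, f@B3}
  B2: | IN={b@B3, e@B1, f@B0, f@B2, f@B3} | OUT={b@B3, e@B2, f@B2}
  B3: | IN={b@B3, e@B2, f@B2} | OUT={b@B3, e@B2, f@B3}
  B4: | IN={b@B3, e@B2, f@B2, f@B3} | OUT={b@B3, e@B2, f@B2, f@B3}
  B5: | IN={b@B3, e@B2, f@B2, f@B3} | OUT={b@B3, d@B5, e@B2, f@B5}
  B6: | IN={b@B3, d@B5, e@B2, f@B5} | OUT={b@B3, d@B5, e@B6, f@B5}

Merge at B5: IN[B5] = OUT[B4] = {b@B3, e@B2, f@B2, f@B3}
Applying B5's transfer function to that IN value gives OUT[B5] (row B5 above).

Answer: {b@B3, d@B5, e@B2, f@B5}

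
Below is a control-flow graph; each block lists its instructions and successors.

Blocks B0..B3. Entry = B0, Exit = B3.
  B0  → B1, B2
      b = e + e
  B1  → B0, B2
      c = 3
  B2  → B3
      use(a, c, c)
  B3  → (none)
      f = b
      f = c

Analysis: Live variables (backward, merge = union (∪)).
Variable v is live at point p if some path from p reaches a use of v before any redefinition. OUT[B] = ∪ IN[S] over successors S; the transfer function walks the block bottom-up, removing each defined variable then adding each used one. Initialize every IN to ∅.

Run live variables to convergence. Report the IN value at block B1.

Answer: {a, b, e}

Working:
Converged values:
  B0: | IN={a, c, e} | OUT={a, b, c, e}
  B1: | IN={a, b, e} | OUT={a, b, c, e}
  B2: | IN={a, b, c} | OUT={b, c}
  B3: | IN={b, c} | OUT={}

Merge at B1: OUT[B1] = IN[B0] ⊔ IN[B2] = {a, b, c, e}
Applying B1's transfer function to that OUT value gives IN[B1] (row B1 above).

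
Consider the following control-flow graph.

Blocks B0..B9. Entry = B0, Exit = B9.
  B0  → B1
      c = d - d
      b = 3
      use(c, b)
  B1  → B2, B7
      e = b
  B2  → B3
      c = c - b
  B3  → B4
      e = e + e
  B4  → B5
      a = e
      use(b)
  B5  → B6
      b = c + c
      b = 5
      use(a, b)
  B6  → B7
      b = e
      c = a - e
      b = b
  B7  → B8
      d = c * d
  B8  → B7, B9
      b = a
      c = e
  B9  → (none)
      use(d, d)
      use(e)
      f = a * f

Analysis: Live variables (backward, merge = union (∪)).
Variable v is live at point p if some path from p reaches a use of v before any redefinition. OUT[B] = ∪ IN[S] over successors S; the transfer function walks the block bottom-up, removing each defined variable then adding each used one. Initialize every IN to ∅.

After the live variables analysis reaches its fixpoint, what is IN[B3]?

Converged values:
  B0:  IN={a, d, f}  OUT={a, b, c, d, f}
  B1:  IN={a, b, c, d, f}  OUT={a, b, c, d, e, f}
  B2:  IN={b, c, d, e, f}  OUT={b, c, d, e, f}
  B3:  IN={b, c, d, e, f}  OUT={b, c, d, e, f}
  B4:  IN={b, c, d, e, f}  OUT={a, c, d, e, f}
  B5:  IN={a, c, d, e, f}  OUT={a, d, e, f}
  B6:  IN={a, d, e, f}  OUT={a, c, d, e, f}
  B7:  IN={a, c, d, e, f}  OUT={a, d, e, f}
  B8:  IN={a, d, e, f}  OUT={a, c, d, e, f}
  B9:  IN={a, d, e, f}  OUT={}

Merge at B3: OUT[B3] = IN[B4] = {b, c, d, e, f}
Applying B3's transfer function to that OUT value gives IN[B3] (row B3 above).

Answer: {b, c, d, e, f}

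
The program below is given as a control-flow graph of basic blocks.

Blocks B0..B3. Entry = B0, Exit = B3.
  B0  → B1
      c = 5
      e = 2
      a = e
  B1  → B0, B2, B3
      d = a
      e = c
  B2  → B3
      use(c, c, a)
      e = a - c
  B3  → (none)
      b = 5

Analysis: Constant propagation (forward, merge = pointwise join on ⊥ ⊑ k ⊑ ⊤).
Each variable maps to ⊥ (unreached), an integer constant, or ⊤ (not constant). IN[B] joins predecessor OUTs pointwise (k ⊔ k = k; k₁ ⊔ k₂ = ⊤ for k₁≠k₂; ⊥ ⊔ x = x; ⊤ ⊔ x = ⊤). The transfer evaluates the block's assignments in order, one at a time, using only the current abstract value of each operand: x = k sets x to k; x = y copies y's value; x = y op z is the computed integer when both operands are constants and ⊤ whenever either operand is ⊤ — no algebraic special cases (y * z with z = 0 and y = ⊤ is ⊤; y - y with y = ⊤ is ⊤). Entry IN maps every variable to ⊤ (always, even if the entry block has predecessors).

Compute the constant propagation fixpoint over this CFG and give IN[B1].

Answer: {a: 2, b: ⊤, c: 5, d: ⊤, e: 2, f: ⊤}

Derivation:
Fixpoint table:
  B0:   IN=(all ⊤)   OUT={a:2, c:5, e:2; rest ⊤}
  B1:   IN={a:2, c:5, e:2; rest ⊤}   OUT={a:2, c:5, d:2, e:5; rest ⊤}
  B2:   IN={a:2, c:5, d:2, e:5; rest ⊤}   OUT={a:2, c:5, d:2, e:-3; rest ⊤}
  B3:   IN={a:2, c:5, d:2; rest ⊤}   OUT={a:2, b:5, c:5, d:2; rest ⊤}

Merge at B1: IN[B1] = OUT[B0] = {a: 2, b: ⊤, c: 5, d: ⊤, e: 2, f: ⊤}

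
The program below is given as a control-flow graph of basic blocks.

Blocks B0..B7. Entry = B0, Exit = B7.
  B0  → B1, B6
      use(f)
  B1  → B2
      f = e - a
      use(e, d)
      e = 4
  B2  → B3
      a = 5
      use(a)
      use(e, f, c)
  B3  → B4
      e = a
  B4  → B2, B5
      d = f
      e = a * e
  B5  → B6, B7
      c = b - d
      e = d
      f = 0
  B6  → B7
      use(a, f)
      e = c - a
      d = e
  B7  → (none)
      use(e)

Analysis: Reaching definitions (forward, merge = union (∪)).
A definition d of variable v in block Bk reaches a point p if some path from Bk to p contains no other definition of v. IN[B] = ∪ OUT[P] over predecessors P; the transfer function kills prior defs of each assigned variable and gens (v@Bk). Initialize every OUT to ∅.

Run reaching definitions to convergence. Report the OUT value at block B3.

Per-block solution:
  B0: | IN={} | OUT={}
  B1: | IN={} | OUT={e@B1, f@B1}
  B2: | IN={a@B2, d@B4, e@B1, e@B4, f@B1} | OUT={a@B2, d@B4, e@B1, e@B4, f@B1}
  B3: | IN={a@B2, d@B4, e@B1, e@B4, f@B1} | OUT={a@B2, d@B4, e@B3, f@B1}
  B4: | IN={a@B2, d@B4, e@B3, f@B1} | OUT={a@B2, d@B4, e@B4, f@B1}
  B5: | IN={a@B2, d@B4, e@B4, f@B1} | OUT={a@B2, c@B5, d@B4, e@B5, f@B5}
  B6: | IN={a@B2, c@B5, d@B4, e@B5, f@B5} | OUT={a@B2, c@B5, d@B6, e@B6, f@B5}
  B7: | IN={a@B2, c@B5, d@B4, d@B6, e@B5, e@B6, f@B5} | OUT={a@B2, c@B5, d@B4, d@B6, e@B5, e@B6, f@B5}

Merge at B3: IN[B3] = OUT[B2] = {a@B2, d@B4, e@B1, e@B4, f@B1}
Applying B3's transfer function to that IN value gives OUT[B3] (row B3 above).

Answer: {a@B2, d@B4, e@B3, f@B1}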